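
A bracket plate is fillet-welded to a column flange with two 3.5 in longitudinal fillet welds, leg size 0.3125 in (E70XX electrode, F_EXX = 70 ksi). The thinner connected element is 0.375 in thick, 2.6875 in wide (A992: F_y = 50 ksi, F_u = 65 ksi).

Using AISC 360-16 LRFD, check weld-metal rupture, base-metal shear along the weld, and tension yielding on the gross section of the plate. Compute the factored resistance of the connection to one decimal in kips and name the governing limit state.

45.4 kips (gross-section yield governs)

Weld metal: throat = 0.707×0.3125 = 0.22094 in, L = 2×3.5 = 7 in. φR_n = 0.75 × 0.6 × 70 × 0.22094 × 7 = 48.7 kips.
Base metal shear (0.375 in plate): yield φR_n = 1.0×0.6×50×0.375×7 = 78.8 kips; rupture φR_n = 0.75×0.6×65×0.375×7 = 76.8 kips; take 76.8 kips (rupture).
Tension yield (gross): A_g = 2.6875×0.375 = 1.0078 in². φR_n = 0.90 × 50 × 1.0078 = 45.4 kips.
Governing: min(48.7, 76.8, 45.4) = 45.4 kips → gross-section yield.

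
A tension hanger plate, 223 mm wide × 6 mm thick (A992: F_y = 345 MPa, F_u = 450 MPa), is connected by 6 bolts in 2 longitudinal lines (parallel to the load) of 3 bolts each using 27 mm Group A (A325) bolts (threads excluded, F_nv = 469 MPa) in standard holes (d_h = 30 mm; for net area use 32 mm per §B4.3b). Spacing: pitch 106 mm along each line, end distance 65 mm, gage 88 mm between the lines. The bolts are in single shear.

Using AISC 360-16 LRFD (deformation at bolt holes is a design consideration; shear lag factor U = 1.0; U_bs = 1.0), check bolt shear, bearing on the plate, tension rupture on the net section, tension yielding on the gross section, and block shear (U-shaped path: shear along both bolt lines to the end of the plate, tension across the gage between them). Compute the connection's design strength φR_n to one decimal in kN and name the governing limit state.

322.0 kN (net-section rupture governs)

Bolt shear: A_b = π(27)²/4 = 572.56 mm². φR_n = 0.75 × 469 × 572.56 × 6 × 1 = 1208.4 kN.
Bearing (6 mm plate, F_u = 450 MPa): end bolts L_c = 65 − 30/2 = 50, R_n = min(1.2×50×6×450, 2.4×27×6×450) = 162 kN/bolt; interior L_c = 106 − 30 = 76, R_n = 174.96 kN/bolt. φR_n = 0.75 × (2×162 + 4×174.96) = 767.9 kN.
Tension rupture (net): A_n = (223 − 2×32)×6 = 954 mm² (U = 1.0, A_e = A_n). φR_n = 0.75 × 450 × 954 = 322.0 kN.
Tension yield (gross): A_g = 223×6 = 1338 mm². φR_n = 0.90 × 345 × 1338 = 415.4 kN.
Block shear: shear path 2×[65+2×106] = 2×277 mm, A_gv = 3324, A_nv = 2×(277 − 2.5×32)×6 = 2364 mm²; tension across gage: (88 − 1×32)×6 = 336 mm². R_n = min(0.6×450×2364, 0.6×345×3324) + 1.0×450×336 = min(638.28, 688.07) + 151.2 = 789.48 kN. φR_n = 0.75 × 789.48 = 592.1 kN.
Governing: min(1208.4, 767.9, 322.0, 415.4, 592.1) = 322.0 kN → net-section rupture.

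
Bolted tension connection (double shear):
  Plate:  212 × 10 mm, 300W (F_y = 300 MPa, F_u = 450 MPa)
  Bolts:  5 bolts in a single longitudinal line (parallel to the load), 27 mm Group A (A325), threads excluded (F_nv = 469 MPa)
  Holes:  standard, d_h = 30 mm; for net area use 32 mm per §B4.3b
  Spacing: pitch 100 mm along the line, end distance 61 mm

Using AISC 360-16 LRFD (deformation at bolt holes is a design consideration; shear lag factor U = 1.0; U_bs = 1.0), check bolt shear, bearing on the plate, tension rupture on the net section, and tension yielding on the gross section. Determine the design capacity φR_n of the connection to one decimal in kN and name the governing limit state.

Bolt shear: A_b = π(27)²/4 = 572.56 mm². φR_n = 0.75 × 469 × 572.56 × 5 × 2 = 2014.0 kN.
Bearing (10 mm plate, F_u = 450 MPa): end bolts L_c = 61 − 30/2 = 46, R_n = min(1.2×46×10×450, 2.4×27×10×450) = 248.4 kN/bolt; interior L_c = 100 − 30 = 70, R_n = 291.6 kN/bolt. φR_n = 0.75 × (1×248.4 + 4×291.6) = 1061.1 kN.
Tension rupture (net): A_n = (212 − 1×32)×10 = 1800 mm² (U = 1.0, A_e = A_n). φR_n = 0.75 × 450 × 1800 = 607.5 kN.
Tension yield (gross): A_g = 212×10 = 2120 mm². φR_n = 0.90 × 300 × 2120 = 572.4 kN.
Governing: min(2014.0, 1061.1, 607.5, 572.4) = 572.4 kN → gross-section yield.

572.4 kN (gross-section yield governs)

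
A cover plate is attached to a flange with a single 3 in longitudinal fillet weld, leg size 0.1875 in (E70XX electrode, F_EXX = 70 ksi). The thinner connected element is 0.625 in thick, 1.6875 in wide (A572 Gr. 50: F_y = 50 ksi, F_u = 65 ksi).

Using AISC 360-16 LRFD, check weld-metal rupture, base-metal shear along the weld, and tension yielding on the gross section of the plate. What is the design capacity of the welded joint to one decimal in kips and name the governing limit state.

12.5 kips (weld metal governs)

Weld metal: throat = 0.707×0.1875 = 0.13256 in, L = 3 in. φR_n = 0.75 × 0.6 × 70 × 0.13256 × 3 = 12.5 kips.
Base metal shear (0.625 in plate): yield φR_n = 1.0×0.6×50×0.625×3 = 56.3 kips; rupture φR_n = 0.75×0.6×65×0.625×3 = 54.8 kips; take 54.8 kips (rupture).
Tension yield (gross): A_g = 1.6875×0.625 = 1.0547 in². φR_n = 0.90 × 50 × 1.0547 = 47.5 kips.
Governing: min(12.5, 54.8, 47.5) = 12.5 kips → weld metal.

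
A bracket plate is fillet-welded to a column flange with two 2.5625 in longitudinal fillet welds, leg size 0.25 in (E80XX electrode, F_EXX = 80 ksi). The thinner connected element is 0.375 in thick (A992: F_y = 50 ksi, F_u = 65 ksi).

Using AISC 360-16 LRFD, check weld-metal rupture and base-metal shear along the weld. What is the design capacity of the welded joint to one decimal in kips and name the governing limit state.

Weld metal: throat = 0.707×0.25 = 0.17675 in, L = 2×2.5625 = 5.125 in. φR_n = 0.75 × 0.6 × 80 × 0.17675 × 5.125 = 32.6 kips.
Base metal shear (0.375 in plate): yield φR_n = 1.0×0.6×50×0.375×5.125 = 57.7 kips; rupture φR_n = 0.75×0.6×65×0.375×5.125 = 56.2 kips; take 56.2 kips (rupture).
Governing: min(32.6, 56.2) = 32.6 kips → weld metal.

32.6 kips (weld metal governs)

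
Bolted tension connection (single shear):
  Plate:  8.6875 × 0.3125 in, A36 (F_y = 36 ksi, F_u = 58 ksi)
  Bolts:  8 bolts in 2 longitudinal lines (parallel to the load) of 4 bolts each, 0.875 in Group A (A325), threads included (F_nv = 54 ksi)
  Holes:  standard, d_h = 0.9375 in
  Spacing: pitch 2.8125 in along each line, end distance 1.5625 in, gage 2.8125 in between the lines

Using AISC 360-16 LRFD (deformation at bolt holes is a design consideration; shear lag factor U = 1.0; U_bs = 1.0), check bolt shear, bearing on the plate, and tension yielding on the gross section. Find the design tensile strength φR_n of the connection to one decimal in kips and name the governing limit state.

88.0 kips (gross-section yield governs)

Bolt shear: A_b = π(0.875)²/4 = 0.60132 in². φR_n = 0.75 × 54 × 0.60132 × 8 × 1 = 194.8 kips.
Bearing (0.3125 in plate, F_u = 58 ksi): end bolts L_c = 1.5625 − 0.9375/2 = 1.09375, R_n = min(1.2×1.09375×0.3125×58, 2.4×0.875×0.3125×58) = 23.789 kips/bolt; interior L_c = 2.8125 − 0.9375 = 1.875, R_n = 38.063 kips/bolt. φR_n = 0.75 × (2×23.789 + 6×38.063) = 207.0 kips.
Tension yield (gross): A_g = 8.6875×0.3125 = 2.7148 in². φR_n = 0.90 × 36 × 2.7148 = 88.0 kips.
Governing: min(194.8, 207.0, 88.0) = 88.0 kips → gross-section yield.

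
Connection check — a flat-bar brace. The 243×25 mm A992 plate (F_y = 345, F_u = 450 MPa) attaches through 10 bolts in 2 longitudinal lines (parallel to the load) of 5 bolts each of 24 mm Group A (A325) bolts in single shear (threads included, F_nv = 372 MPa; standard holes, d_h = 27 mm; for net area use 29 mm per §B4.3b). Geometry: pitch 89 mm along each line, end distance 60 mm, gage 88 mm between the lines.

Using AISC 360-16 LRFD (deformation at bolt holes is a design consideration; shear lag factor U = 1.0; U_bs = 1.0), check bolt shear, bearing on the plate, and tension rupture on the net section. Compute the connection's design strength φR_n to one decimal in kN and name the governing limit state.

Bolt shear: A_b = π(24)²/4 = 452.39 mm². φR_n = 0.75 × 372 × 452.39 × 10 × 1 = 1262.2 kN.
Bearing (25 mm plate, F_u = 450 MPa): end bolts L_c = 60 − 27/2 = 46.5, R_n = min(1.2×46.5×25×450, 2.4×24×25×450) = 627.75 kN/bolt; interior L_c = 89 − 27 = 62, R_n = 648 kN/bolt. φR_n = 0.75 × (2×627.75 + 8×648) = 4829.6 kN.
Tension rupture (net): A_n = (243 − 2×29)×25 = 4625 mm² (U = 1.0, A_e = A_n). φR_n = 0.75 × 450 × 4625 = 1560.9 kN.
Governing: min(1262.2, 4829.6, 1560.9) = 1262.2 kN → bolt shear.

1262.2 kN (bolt shear governs)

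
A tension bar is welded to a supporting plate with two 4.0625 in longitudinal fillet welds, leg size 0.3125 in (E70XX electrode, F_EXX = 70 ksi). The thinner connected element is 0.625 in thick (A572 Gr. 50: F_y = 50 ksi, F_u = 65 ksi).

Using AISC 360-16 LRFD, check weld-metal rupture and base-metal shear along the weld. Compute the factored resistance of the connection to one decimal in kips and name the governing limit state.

56.5 kips (weld metal governs)

Weld metal: throat = 0.707×0.3125 = 0.22094 in, L = 2×4.0625 = 8.125 in. φR_n = 0.75 × 0.6 × 70 × 0.22094 × 8.125 = 56.5 kips.
Base metal shear (0.625 in plate): yield φR_n = 1.0×0.6×50×0.625×8.125 = 152.3 kips; rupture φR_n = 0.75×0.6×65×0.625×8.125 = 148.5 kips; take 148.5 kips (rupture).
Governing: min(56.5, 148.5) = 56.5 kips → weld metal.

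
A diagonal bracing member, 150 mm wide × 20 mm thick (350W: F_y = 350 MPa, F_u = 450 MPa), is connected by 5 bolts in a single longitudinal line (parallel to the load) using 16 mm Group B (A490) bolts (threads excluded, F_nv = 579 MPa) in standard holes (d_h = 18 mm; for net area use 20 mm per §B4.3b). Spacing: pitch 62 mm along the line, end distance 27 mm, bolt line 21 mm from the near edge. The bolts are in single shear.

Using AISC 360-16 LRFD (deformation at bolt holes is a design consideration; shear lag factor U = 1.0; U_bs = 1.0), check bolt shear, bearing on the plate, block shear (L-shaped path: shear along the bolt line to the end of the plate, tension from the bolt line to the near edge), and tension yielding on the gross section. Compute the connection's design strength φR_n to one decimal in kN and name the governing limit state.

Bolt shear: A_b = π(16)²/4 = 201.06 mm². φR_n = 0.75 × 579 × 201.06 × 5 × 1 = 436.6 kN.
Bearing (20 mm plate, F_u = 450 MPa): end bolts L_c = 27 − 18/2 = 18, R_n = min(1.2×18×20×450, 2.4×16×20×450) = 194.4 kN/bolt; interior L_c = 62 − 18 = 44, R_n = 345.6 kN/bolt. φR_n = 0.75 × (1×194.4 + 4×345.6) = 1182.6 kN.
Block shear: shear path 1×[27+4×62] = 1×275 mm, A_gv = 5500, A_nv = 1×(275 − 4.5×20)×20 = 3700 mm²; tension to near edge: (21 − 0.5×20)×20 = 220 mm². R_n = min(0.6×450×3700, 0.6×350×5500) + 1.0×450×220 = min(999, 1155) + 99 = 1098 kN. φR_n = 0.75 × 1098 = 823.5 kN.
Tension yield (gross): A_g = 150×20 = 3000 mm². φR_n = 0.90 × 350 × 3000 = 945.0 kN.
Governing: min(436.6, 1182.6, 823.5, 945.0) = 436.6 kN → bolt shear.

436.6 kN (bolt shear governs)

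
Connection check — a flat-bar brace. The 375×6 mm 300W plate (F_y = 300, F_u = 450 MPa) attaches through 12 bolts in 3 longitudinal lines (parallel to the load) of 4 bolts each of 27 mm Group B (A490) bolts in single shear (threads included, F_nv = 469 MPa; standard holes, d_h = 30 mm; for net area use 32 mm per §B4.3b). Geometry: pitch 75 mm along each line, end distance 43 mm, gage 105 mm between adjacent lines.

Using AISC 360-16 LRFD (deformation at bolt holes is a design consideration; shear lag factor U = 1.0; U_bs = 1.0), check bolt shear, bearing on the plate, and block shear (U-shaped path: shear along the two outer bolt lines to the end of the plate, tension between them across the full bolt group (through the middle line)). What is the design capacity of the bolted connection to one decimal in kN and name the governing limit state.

674.7 kN (block shear governs)

Bolt shear: A_b = π(27)²/4 = 572.56 mm². φR_n = 0.75 × 469 × 572.56 × 12 × 1 = 2416.8 kN.
Bearing (6 mm plate, F_u = 450 MPa): end bolts L_c = 43 − 30/2 = 28, R_n = min(1.2×28×6×450, 2.4×27×6×450) = 90.72 kN/bolt; interior L_c = 75 − 30 = 45, R_n = 145.8 kN/bolt. φR_n = 0.75 × (3×90.72 + 9×145.8) = 1188.3 kN.
Block shear: shear path 2×[43+3×75] = 2×268 mm, A_gv = 3216, A_nv = 2×(268 − 3.5×32)×6 = 1872 mm²; tension across gage: (210 − 2×32)×6 = 876 mm². R_n = min(0.6×450×1872, 0.6×300×3216) + 1.0×450×876 = min(505.44, 578.88) + 394.2 = 899.64 kN. φR_n = 0.75 × 899.64 = 674.7 kN.
Governing: min(2416.8, 1188.3, 674.7) = 674.7 kN → block shear.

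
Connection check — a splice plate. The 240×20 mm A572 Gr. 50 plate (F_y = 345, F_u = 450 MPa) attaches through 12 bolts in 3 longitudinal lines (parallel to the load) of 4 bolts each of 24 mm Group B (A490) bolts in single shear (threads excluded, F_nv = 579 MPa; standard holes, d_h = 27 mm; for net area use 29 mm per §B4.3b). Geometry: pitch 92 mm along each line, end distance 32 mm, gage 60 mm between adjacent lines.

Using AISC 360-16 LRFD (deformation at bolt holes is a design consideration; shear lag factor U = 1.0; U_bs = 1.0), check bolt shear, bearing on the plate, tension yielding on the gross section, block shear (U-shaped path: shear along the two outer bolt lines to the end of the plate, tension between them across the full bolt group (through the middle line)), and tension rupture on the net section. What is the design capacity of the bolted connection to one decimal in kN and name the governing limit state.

Bolt shear: A_b = π(24)²/4 = 452.39 mm². φR_n = 0.75 × 579 × 452.39 × 12 × 1 = 2357.4 kN.
Bearing (20 mm plate, F_u = 450 MPa): end bolts L_c = 32 − 27/2 = 18.5, R_n = min(1.2×18.5×20×450, 2.4×24×20×450) = 199.8 kN/bolt; interior L_c = 92 − 27 = 65, R_n = 518.4 kN/bolt. φR_n = 0.75 × (3×199.8 + 9×518.4) = 3948.8 kN.
Tension yield (gross): A_g = 240×20 = 4800 mm². φR_n = 0.90 × 345 × 4800 = 1490.4 kN.
Block shear: shear path 2×[32+3×92] = 2×308 mm, A_gv = 12320, A_nv = 2×(308 − 3.5×29)×20 = 8260 mm²; tension across gage: (120 − 2×29)×20 = 1240 mm². R_n = min(0.6×450×8260, 0.6×345×12320) + 1.0×450×1240 = min(2230.2, 2550.2) + 558 = 2788.2 kN. φR_n = 0.75 × 2788.2 = 2091.2 kN.
Tension rupture (net): A_n = (240 − 3×29)×20 = 3060 mm² (U = 1.0, A_e = A_n). φR_n = 0.75 × 450 × 3060 = 1032.8 kN.
Governing: min(2357.4, 3948.8, 1490.4, 2091.2, 1032.8) = 1032.8 kN → net-section rupture.

1032.8 kN (net-section rupture governs)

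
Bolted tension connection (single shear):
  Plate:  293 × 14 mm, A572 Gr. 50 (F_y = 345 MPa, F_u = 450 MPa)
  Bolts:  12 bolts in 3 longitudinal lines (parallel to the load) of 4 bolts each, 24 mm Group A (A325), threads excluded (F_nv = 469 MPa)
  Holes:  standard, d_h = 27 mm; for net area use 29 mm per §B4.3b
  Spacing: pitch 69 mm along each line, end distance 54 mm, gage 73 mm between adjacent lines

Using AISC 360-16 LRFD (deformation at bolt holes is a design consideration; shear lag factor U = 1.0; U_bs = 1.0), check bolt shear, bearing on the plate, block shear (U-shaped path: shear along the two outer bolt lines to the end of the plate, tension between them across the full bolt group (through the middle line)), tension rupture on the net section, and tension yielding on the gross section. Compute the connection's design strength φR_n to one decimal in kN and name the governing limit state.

973.4 kN (net-section rupture governs)

Bolt shear: A_b = π(24)²/4 = 452.39 mm². φR_n = 0.75 × 469 × 452.39 × 12 × 1 = 1909.5 kN.
Bearing (14 mm plate, F_u = 450 MPa): end bolts L_c = 54 − 27/2 = 40.5, R_n = min(1.2×40.5×14×450, 2.4×24×14×450) = 306.18 kN/bolt; interior L_c = 69 − 27 = 42, R_n = 317.52 kN/bolt. φR_n = 0.75 × (3×306.18 + 9×317.52) = 2832.2 kN.
Block shear: shear path 2×[54+3×69] = 2×261 mm, A_gv = 7308, A_nv = 2×(261 − 3.5×29)×14 = 4466 mm²; tension across gage: (146 − 2×29)×14 = 1232 mm². R_n = min(0.6×450×4466, 0.6×345×7308) + 1.0×450×1232 = min(1205.8, 1512.8) + 554.4 = 1760.2 kN. φR_n = 0.75 × 1760.2 = 1320.2 kN.
Tension rupture (net): A_n = (293 − 3×29)×14 = 2884 mm² (U = 1.0, A_e = A_n). φR_n = 0.75 × 450 × 2884 = 973.4 kN.
Tension yield (gross): A_g = 293×14 = 4102 mm². φR_n = 0.90 × 345 × 4102 = 1273.7 kN.
Governing: min(1909.5, 2832.2, 1320.2, 973.4, 1273.7) = 973.4 kN → net-section rupture.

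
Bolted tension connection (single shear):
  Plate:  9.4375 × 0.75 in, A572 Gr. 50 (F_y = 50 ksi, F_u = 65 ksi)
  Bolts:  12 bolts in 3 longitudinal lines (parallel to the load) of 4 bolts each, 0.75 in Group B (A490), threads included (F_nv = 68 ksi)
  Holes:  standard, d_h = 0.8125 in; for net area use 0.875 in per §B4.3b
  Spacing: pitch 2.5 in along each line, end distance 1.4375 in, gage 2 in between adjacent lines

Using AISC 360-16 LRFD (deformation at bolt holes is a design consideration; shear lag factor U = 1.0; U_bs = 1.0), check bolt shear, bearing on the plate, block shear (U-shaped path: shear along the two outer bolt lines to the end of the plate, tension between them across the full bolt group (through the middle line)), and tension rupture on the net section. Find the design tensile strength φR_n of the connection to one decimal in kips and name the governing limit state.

249.1 kips (net-section rupture governs)

Bolt shear: A_b = π(0.75)²/4 = 0.44179 in². φR_n = 0.75 × 68 × 0.44179 × 12 × 1 = 270.4 kips.
Bearing (0.75 in plate, F_u = 65 ksi): end bolts L_c = 1.4375 − 0.8125/2 = 1.03125, R_n = min(1.2×1.03125×0.75×65, 2.4×0.75×0.75×65) = 60.328 kips/bolt; interior L_c = 2.5 − 0.8125 = 1.6875, R_n = 87.75 kips/bolt. φR_n = 0.75 × (3×60.328 + 9×87.75) = 728.1 kips.
Block shear: shear path 2×[1.4375+3×2.5] = 2×8.9375 in, A_gv = 13.406, A_nv = 2×(8.9375 − 3.5×0.875)×0.75 = 8.8125 in²; tension across gage: (4 − 2×0.875)×0.75 = 1.6875 in². R_n = min(0.6×65×8.8125, 0.6×50×13.406) + 1.0×65×1.6875 = min(343.69, 402.18) + 109.69 = 453.38 kips. φR_n = 0.75 × 453.38 = 340.0 kips.
Tension rupture (net): A_n = (9.4375 − 3×0.875)×0.75 = 5.1094 in² (U = 1.0, A_e = A_n). φR_n = 0.75 × 65 × 5.1094 = 249.1 kips.
Governing: min(270.4, 728.1, 340.0, 249.1) = 249.1 kips → net-section rupture.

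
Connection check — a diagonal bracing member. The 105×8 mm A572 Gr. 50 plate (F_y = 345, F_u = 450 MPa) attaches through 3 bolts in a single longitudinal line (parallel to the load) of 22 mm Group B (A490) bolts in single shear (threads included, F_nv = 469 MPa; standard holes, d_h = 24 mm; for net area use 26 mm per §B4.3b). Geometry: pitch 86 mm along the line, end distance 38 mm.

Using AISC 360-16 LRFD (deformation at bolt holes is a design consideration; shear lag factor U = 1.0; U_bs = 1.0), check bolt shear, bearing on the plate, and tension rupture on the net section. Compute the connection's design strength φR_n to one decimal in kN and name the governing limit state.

213.3 kN (net-section rupture governs)

Bolt shear: A_b = π(22)²/4 = 380.13 mm². φR_n = 0.75 × 469 × 380.13 × 3 × 1 = 401.1 kN.
Bearing (8 mm plate, F_u = 450 MPa): end bolts L_c = 38 − 24/2 = 26, R_n = min(1.2×26×8×450, 2.4×22×8×450) = 112.32 kN/bolt; interior L_c = 86 − 24 = 62, R_n = 190.08 kN/bolt. φR_n = 0.75 × (1×112.32 + 2×190.08) = 369.4 kN.
Tension rupture (net): A_n = (105 − 1×26)×8 = 632 mm² (U = 1.0, A_e = A_n). φR_n = 0.75 × 450 × 632 = 213.3 kN.
Governing: min(401.1, 369.4, 213.3) = 213.3 kN → net-section rupture.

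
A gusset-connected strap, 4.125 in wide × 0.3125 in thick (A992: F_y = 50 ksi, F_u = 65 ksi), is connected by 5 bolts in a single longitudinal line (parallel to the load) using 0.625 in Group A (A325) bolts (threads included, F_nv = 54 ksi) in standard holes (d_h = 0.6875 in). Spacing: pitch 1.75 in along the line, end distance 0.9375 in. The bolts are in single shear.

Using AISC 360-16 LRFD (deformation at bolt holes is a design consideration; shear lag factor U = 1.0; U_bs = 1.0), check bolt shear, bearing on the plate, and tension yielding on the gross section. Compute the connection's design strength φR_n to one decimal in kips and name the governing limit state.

58.0 kips (gross-section yield governs)

Bolt shear: A_b = π(0.625)²/4 = 0.3068 in². φR_n = 0.75 × 54 × 0.3068 × 5 × 1 = 62.1 kips.
Bearing (0.3125 in plate, F_u = 65 ksi): end bolts L_c = 0.9375 − 0.6875/2 = 0.59375, R_n = min(1.2×0.59375×0.3125×65, 2.4×0.625×0.3125×65) = 14.473 kips/bolt; interior L_c = 1.75 − 0.6875 = 1.0625, R_n = 25.898 kips/bolt. φR_n = 0.75 × (1×14.473 + 4×25.898) = 88.5 kips.
Tension yield (gross): A_g = 4.125×0.3125 = 1.2891 in². φR_n = 0.90 × 50 × 1.2891 = 58.0 kips.
Governing: min(62.1, 88.5, 58.0) = 58.0 kips → gross-section yield.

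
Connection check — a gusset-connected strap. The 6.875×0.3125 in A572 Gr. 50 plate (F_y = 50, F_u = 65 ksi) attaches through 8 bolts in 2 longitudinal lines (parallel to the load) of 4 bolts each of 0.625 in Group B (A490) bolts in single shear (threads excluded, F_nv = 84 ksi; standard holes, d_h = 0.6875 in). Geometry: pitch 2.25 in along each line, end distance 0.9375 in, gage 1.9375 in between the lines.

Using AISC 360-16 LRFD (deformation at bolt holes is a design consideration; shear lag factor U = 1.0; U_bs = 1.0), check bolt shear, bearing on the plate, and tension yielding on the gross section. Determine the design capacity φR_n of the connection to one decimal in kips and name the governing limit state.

96.7 kips (gross-section yield governs)

Bolt shear: A_b = π(0.625)²/4 = 0.3068 in². φR_n = 0.75 × 84 × 0.3068 × 8 × 1 = 154.6 kips.
Bearing (0.3125 in plate, F_u = 65 ksi): end bolts L_c = 0.9375 − 0.6875/2 = 0.59375, R_n = min(1.2×0.59375×0.3125×65, 2.4×0.625×0.3125×65) = 14.473 kips/bolt; interior L_c = 2.25 − 0.6875 = 1.5625, R_n = 30.469 kips/bolt. φR_n = 0.75 × (2×14.473 + 6×30.469) = 158.8 kips.
Tension yield (gross): A_g = 6.875×0.3125 = 2.1484 in². φR_n = 0.90 × 50 × 2.1484 = 96.7 kips.
Governing: min(154.6, 158.8, 96.7) = 96.7 kips → gross-section yield.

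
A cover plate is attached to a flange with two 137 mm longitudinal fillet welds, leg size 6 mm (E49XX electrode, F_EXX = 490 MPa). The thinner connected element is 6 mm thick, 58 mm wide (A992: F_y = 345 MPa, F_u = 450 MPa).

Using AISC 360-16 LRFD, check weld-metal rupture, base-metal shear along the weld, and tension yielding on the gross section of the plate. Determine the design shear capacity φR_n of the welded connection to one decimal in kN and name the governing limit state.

Weld metal: throat = 0.707×6 = 4.242 mm, L = 2×137 = 274 mm. φR_n = 0.75 × 0.6 × 490 × 4.242 × 274 = 256.3 kN.
Base metal shear (6 mm plate): yield φR_n = 1.0×0.6×345×6×274 = 340.3 kN; rupture φR_n = 0.75×0.6×450×6×274 = 332.9 kN; take 332.9 kN (rupture).
Tension yield (gross): A_g = 58×6 = 348 mm². φR_n = 0.90 × 345 × 348 = 108.1 kN.
Governing: min(256.3, 332.9, 108.1) = 108.1 kN → gross-section yield.

108.1 kN (gross-section yield governs)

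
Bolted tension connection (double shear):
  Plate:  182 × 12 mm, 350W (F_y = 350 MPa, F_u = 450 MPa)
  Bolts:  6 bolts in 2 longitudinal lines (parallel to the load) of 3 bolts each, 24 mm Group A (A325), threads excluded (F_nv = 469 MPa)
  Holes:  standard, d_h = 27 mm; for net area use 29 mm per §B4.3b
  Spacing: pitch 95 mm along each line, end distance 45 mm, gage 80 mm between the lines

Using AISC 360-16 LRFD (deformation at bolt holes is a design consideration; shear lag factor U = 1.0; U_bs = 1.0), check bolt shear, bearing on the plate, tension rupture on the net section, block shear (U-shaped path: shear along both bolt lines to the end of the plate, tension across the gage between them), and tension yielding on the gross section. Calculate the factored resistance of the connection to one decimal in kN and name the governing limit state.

Bolt shear: A_b = π(24)²/4 = 452.39 mm². φR_n = 0.75 × 469 × 452.39 × 6 × 2 = 1909.5 kN.
Bearing (12 mm plate, F_u = 450 MPa): end bolts L_c = 45 − 27/2 = 31.5, R_n = min(1.2×31.5×12×450, 2.4×24×12×450) = 204.12 kN/bolt; interior L_c = 95 − 27 = 68, R_n = 311.04 kN/bolt. φR_n = 0.75 × (2×204.12 + 4×311.04) = 1239.3 kN.
Tension rupture (net): A_n = (182 − 2×29)×12 = 1488 mm² (U = 1.0, A_e = A_n). φR_n = 0.75 × 450 × 1488 = 502.2 kN.
Block shear: shear path 2×[45+2×95] = 2×235 mm, A_gv = 5640, A_nv = 2×(235 − 2.5×29)×12 = 3900 mm²; tension across gage: (80 − 1×29)×12 = 612 mm². R_n = min(0.6×450×3900, 0.6×350×5640) + 1.0×450×612 = min(1053, 1184.4) + 275.4 = 1328.4 kN. φR_n = 0.75 × 1328.4 = 996.3 kN.
Tension yield (gross): A_g = 182×12 = 2184 mm². φR_n = 0.90 × 350 × 2184 = 688.0 kN.
Governing: min(1909.5, 1239.3, 502.2, 996.3, 688.0) = 502.2 kN → net-section rupture.

502.2 kN (net-section rupture governs)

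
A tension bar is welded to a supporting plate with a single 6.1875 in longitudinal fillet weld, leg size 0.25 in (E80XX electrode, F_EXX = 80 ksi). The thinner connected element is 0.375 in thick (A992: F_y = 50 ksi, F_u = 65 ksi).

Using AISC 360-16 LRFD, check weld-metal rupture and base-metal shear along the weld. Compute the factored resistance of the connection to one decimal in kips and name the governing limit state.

Weld metal: throat = 0.707×0.25 = 0.17675 in, L = 6.1875 in. φR_n = 0.75 × 0.6 × 80 × 0.17675 × 6.1875 = 39.4 kips.
Base metal shear (0.375 in plate): yield φR_n = 1.0×0.6×50×0.375×6.1875 = 69.6 kips; rupture φR_n = 0.75×0.6×65×0.375×6.1875 = 67.9 kips; take 67.9 kips (rupture).
Governing: min(39.4, 67.9) = 39.4 kips → weld metal.

39.4 kips (weld metal governs)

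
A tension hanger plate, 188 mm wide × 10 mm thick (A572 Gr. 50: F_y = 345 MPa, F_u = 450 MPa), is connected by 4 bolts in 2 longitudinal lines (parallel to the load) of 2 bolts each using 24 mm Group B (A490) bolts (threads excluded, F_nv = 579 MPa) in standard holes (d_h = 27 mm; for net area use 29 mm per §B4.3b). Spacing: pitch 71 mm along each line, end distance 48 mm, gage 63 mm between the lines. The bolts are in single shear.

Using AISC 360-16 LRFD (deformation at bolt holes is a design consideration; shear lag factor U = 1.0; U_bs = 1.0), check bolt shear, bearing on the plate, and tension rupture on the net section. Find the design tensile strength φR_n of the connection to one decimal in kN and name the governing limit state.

438.8 kN (net-section rupture governs)

Bolt shear: A_b = π(24)²/4 = 452.39 mm². φR_n = 0.75 × 579 × 452.39 × 4 × 1 = 785.8 kN.
Bearing (10 mm plate, F_u = 450 MPa): end bolts L_c = 48 − 27/2 = 34.5, R_n = min(1.2×34.5×10×450, 2.4×24×10×450) = 186.3 kN/bolt; interior L_c = 71 − 27 = 44, R_n = 237.6 kN/bolt. φR_n = 0.75 × (2×186.3 + 2×237.6) = 635.9 kN.
Tension rupture (net): A_n = (188 − 2×29)×10 = 1300 mm² (U = 1.0, A_e = A_n). φR_n = 0.75 × 450 × 1300 = 438.8 kN.
Governing: min(785.8, 635.9, 438.8) = 438.8 kN → net-section rupture.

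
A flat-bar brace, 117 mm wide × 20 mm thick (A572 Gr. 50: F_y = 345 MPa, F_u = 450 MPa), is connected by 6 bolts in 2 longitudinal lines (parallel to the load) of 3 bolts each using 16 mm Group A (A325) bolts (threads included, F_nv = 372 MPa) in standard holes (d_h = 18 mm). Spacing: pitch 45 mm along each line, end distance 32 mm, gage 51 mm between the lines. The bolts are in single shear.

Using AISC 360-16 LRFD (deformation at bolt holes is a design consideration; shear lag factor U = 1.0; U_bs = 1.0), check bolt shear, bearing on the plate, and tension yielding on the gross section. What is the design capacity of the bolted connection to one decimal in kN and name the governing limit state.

336.6 kN (bolt shear governs)

Bolt shear: A_b = π(16)²/4 = 201.06 mm². φR_n = 0.75 × 372 × 201.06 × 6 × 1 = 336.6 kN.
Bearing (20 mm plate, F_u = 450 MPa): end bolts L_c = 32 − 18/2 = 23, R_n = min(1.2×23×20×450, 2.4×16×20×450) = 248.4 kN/bolt; interior L_c = 45 − 18 = 27, R_n = 291.6 kN/bolt. φR_n = 0.75 × (2×248.4 + 4×291.6) = 1247.4 kN.
Tension yield (gross): A_g = 117×20 = 2340 mm². φR_n = 0.90 × 345 × 2340 = 726.6 kN.
Governing: min(336.6, 1247.4, 726.6) = 336.6 kN → bolt shear.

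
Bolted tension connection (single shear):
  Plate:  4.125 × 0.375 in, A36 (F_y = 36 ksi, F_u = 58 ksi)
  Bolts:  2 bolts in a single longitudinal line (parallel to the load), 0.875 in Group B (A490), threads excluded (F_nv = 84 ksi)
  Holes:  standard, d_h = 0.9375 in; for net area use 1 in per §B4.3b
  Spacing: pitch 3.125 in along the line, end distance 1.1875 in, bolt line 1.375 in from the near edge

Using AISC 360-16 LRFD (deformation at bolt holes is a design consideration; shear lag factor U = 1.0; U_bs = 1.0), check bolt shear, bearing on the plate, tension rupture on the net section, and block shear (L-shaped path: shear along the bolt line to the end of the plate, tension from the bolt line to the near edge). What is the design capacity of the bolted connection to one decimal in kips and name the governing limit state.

40.5 kips (block shear governs)

Bolt shear: A_b = π(0.875)²/4 = 0.60132 in². φR_n = 0.75 × 84 × 0.60132 × 2 × 1 = 75.8 kips.
Bearing (0.375 in plate, F_u = 58 ksi): end bolts L_c = 1.1875 − 0.9375/2 = 0.71875, R_n = min(1.2×0.71875×0.375×58, 2.4×0.875×0.375×58) = 18.759 kips/bolt; interior L_c = 3.125 − 0.9375 = 2.1875, R_n = 45.675 kips/bolt. φR_n = 0.75 × (1×18.759 + 1×45.675) = 48.3 kips.
Tension rupture (net): A_n = (4.125 − 1×1)×0.375 = 1.1719 in² (U = 1.0, A_e = A_n). φR_n = 0.75 × 58 × 1.1719 = 51.0 kips.
Block shear: shear path 1×[1.1875+1×3.125] = 1×4.3125 in, A_gv = 1.6172, A_nv = 1×(4.3125 − 1.5×1)×0.375 = 1.0547 in²; tension to near edge: (1.375 − 0.5×1)×0.375 = 0.32813 in². R_n = min(0.6×58×1.0547, 0.6×36×1.6172) + 1.0×58×0.32813 = min(36.704, 34.932) + 19.032 = 53.964 kips. φR_n = 0.75 × 53.964 = 40.5 kips.
Governing: min(75.8, 48.3, 51.0, 40.5) = 40.5 kips → block shear.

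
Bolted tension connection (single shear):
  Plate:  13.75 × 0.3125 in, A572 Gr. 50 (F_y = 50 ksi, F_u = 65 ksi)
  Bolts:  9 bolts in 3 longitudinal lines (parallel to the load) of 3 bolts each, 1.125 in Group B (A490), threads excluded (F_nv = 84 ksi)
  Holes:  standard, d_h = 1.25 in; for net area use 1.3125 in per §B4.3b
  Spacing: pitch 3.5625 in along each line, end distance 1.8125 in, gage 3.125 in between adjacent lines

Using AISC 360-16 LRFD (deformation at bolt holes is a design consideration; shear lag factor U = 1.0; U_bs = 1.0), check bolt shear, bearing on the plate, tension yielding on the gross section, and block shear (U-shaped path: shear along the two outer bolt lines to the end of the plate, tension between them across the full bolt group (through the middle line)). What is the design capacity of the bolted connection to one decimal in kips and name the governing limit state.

Bolt shear: A_b = π(1.125)²/4 = 0.99402 in². φR_n = 0.75 × 84 × 0.99402 × 9 × 1 = 563.6 kips.
Bearing (0.3125 in plate, F_u = 65 ksi): end bolts L_c = 1.8125 − 1.25/2 = 1.1875, R_n = min(1.2×1.1875×0.3125×65, 2.4×1.125×0.3125×65) = 28.945 kips/bolt; interior L_c = 3.5625 − 1.25 = 2.3125, R_n = 54.844 kips/bolt. φR_n = 0.75 × (3×28.945 + 6×54.844) = 311.9 kips.
Tension yield (gross): A_g = 13.75×0.3125 = 4.2969 in². φR_n = 0.90 × 50 × 4.2969 = 193.4 kips.
Block shear: shear path 2×[1.8125+2×3.5625] = 2×8.9375 in, A_gv = 5.5859, A_nv = 2×(8.9375 − 2.5×1.3125)×0.3125 = 3.5352 in²; tension across gage: (6.25 − 2×1.3125)×0.3125 = 1.1328 in². R_n = min(0.6×65×3.5352, 0.6×50×5.5859) + 1.0×65×1.1328 = min(137.87, 167.58) + 73.632 = 211.5 kips. φR_n = 0.75 × 211.5 = 158.6 kips.
Governing: min(563.6, 311.9, 193.4, 158.6) = 158.6 kips → block shear.

158.6 kips (block shear governs)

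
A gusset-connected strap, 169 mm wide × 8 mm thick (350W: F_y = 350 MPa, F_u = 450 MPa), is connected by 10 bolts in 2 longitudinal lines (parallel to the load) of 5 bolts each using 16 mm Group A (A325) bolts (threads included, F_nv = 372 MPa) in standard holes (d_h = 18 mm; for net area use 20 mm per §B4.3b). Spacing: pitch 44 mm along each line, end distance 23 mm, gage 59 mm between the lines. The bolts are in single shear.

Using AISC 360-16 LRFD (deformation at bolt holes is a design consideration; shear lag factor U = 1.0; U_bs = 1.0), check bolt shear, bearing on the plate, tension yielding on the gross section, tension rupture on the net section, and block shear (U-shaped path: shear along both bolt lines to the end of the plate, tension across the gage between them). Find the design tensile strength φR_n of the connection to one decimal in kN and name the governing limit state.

348.3 kN (net-section rupture governs)

Bolt shear: A_b = π(16)²/4 = 201.06 mm². φR_n = 0.75 × 372 × 201.06 × 10 × 1 = 561.0 kN.
Bearing (8 mm plate, F_u = 450 MPa): end bolts L_c = 23 − 18/2 = 14, R_n = min(1.2×14×8×450, 2.4×16×8×450) = 60.48 kN/bolt; interior L_c = 44 − 18 = 26, R_n = 112.32 kN/bolt. φR_n = 0.75 × (2×60.48 + 8×112.32) = 764.6 kN.
Tension yield (gross): A_g = 169×8 = 1352 mm². φR_n = 0.90 × 350 × 1352 = 425.9 kN.
Tension rupture (net): A_n = (169 − 2×20)×8 = 1032 mm² (U = 1.0, A_e = A_n). φR_n = 0.75 × 450 × 1032 = 348.3 kN.
Block shear: shear path 2×[23+4×44] = 2×199 mm, A_gv = 3184, A_nv = 2×(199 − 4.5×20)×8 = 1744 mm²; tension across gage: (59 − 1×20)×8 = 312 mm². R_n = min(0.6×450×1744, 0.6×350×3184) + 1.0×450×312 = min(470.88, 668.64) + 140.4 = 611.28 kN. φR_n = 0.75 × 611.28 = 458.5 kN.
Governing: min(561.0, 764.6, 425.9, 348.3, 458.5) = 348.3 kN → net-section rupture.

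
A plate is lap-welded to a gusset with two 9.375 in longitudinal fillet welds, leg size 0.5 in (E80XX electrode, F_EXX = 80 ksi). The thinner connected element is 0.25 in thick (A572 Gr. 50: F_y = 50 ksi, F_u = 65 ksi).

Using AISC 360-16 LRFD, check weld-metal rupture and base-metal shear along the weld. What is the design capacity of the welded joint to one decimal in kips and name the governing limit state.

137.1 kips (base-metal shear governs)

Weld metal: throat = 0.707×0.5 = 0.3535 in, L = 2×9.375 = 18.75 in. φR_n = 0.75 × 0.6 × 80 × 0.3535 × 18.75 = 238.6 kips.
Base metal shear (0.25 in plate): yield φR_n = 1.0×0.6×50×0.25×18.75 = 140.6 kips; rupture φR_n = 0.75×0.6×65×0.25×18.75 = 137.1 kips; take 137.1 kips (rupture).
Governing: min(238.6, 137.1) = 137.1 kips → base-metal shear.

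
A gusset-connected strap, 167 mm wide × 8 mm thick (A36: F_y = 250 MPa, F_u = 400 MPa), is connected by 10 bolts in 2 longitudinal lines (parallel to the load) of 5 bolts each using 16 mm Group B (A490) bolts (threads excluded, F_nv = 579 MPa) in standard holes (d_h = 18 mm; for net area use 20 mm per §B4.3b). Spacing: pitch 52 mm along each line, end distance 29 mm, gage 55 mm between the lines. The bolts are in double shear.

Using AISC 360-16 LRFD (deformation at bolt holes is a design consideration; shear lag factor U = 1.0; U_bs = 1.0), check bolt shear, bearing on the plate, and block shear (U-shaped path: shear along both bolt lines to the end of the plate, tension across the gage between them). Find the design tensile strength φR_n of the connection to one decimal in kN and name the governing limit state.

507.4 kN (block shear governs)

Bolt shear: A_b = π(16)²/4 = 201.06 mm². φR_n = 0.75 × 579 × 201.06 × 10 × 2 = 1746.2 kN.
Bearing (8 mm plate, F_u = 400 MPa): end bolts L_c = 29 − 18/2 = 20, R_n = min(1.2×20×8×400, 2.4×16×8×400) = 76.8 kN/bolt; interior L_c = 52 − 18 = 34, R_n = 122.88 kN/bolt. φR_n = 0.75 × (2×76.8 + 8×122.88) = 852.5 kN.
Block shear: shear path 2×[29+4×52] = 2×237 mm, A_gv = 3792, A_nv = 2×(237 − 4.5×20)×8 = 2352 mm²; tension across gage: (55 − 1×20)×8 = 280 mm². R_n = min(0.6×400×2352, 0.6×250×3792) + 1.0×400×280 = min(564.48, 568.8) + 112 = 676.48 kN. φR_n = 0.75 × 676.48 = 507.4 kN.
Governing: min(1746.2, 852.5, 507.4) = 507.4 kN → block shear.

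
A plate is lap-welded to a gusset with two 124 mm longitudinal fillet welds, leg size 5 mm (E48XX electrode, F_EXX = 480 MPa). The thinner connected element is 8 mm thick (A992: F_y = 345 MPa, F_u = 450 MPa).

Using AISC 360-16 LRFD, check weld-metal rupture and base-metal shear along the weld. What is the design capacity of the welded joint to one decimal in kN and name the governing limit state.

189.4 kN (weld metal governs)

Weld metal: throat = 0.707×5 = 3.535 mm, L = 2×124 = 248 mm. φR_n = 0.75 × 0.6 × 480 × 3.535 × 248 = 189.4 kN.
Base metal shear (8 mm plate): yield φR_n = 1.0×0.6×345×8×248 = 410.7 kN; rupture φR_n = 0.75×0.6×450×8×248 = 401.8 kN; take 401.8 kN (rupture).
Governing: min(189.4, 401.8) = 189.4 kN → weld metal.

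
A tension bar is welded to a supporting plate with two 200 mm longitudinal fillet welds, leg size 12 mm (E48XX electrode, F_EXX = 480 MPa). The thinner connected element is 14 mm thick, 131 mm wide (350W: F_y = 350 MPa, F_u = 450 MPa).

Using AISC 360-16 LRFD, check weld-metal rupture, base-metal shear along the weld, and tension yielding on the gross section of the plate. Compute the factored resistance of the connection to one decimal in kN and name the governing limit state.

Weld metal: throat = 0.707×12 = 8.484 mm, L = 2×200 = 400 mm. φR_n = 0.75 × 0.6 × 480 × 8.484 × 400 = 733.0 kN.
Base metal shear (14 mm plate): yield φR_n = 1.0×0.6×350×14×400 = 1176.0 kN; rupture φR_n = 0.75×0.6×450×14×400 = 1134.0 kN; take 1134.0 kN (rupture).
Tension yield (gross): A_g = 131×14 = 1834 mm². φR_n = 0.90 × 350 × 1834 = 577.7 kN.
Governing: min(733.0, 1134.0, 577.7) = 577.7 kN → gross-section yield.

577.7 kN (gross-section yield governs)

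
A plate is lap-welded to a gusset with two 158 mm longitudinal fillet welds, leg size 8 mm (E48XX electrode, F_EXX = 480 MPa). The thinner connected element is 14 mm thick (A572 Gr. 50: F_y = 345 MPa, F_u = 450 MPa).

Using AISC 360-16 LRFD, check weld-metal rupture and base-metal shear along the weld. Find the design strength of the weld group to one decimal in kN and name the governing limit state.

Weld metal: throat = 0.707×8 = 5.656 mm, L = 2×158 = 316 mm. φR_n = 0.75 × 0.6 × 480 × 5.656 × 316 = 386.1 kN.
Base metal shear (14 mm plate): yield φR_n = 1.0×0.6×345×14×316 = 915.8 kN; rupture φR_n = 0.75×0.6×450×14×316 = 895.9 kN; take 895.9 kN (rupture).
Governing: min(386.1, 895.9) = 386.1 kN → weld metal.

386.1 kN (weld metal governs)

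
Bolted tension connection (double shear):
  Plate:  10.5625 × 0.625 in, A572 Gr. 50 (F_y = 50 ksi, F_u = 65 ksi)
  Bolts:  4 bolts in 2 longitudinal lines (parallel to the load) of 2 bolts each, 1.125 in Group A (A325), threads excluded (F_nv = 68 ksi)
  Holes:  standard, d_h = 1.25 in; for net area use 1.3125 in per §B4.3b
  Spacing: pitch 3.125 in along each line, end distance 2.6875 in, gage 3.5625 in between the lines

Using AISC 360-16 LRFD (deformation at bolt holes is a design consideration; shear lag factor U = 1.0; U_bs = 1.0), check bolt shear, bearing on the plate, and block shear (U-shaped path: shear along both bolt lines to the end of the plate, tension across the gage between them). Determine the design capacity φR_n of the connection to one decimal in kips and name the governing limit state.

Bolt shear: A_b = π(1.125)²/4 = 0.99402 in². φR_n = 0.75 × 68 × 0.99402 × 4 × 2 = 405.6 kips.
Bearing (0.625 in plate, F_u = 65 ksi): end bolts L_c = 2.6875 − 1.25/2 = 2.0625, R_n = min(1.2×2.0625×0.625×65, 2.4×1.125×0.625×65) = 100.55 kips/bolt; interior L_c = 3.125 − 1.25 = 1.875, R_n = 91.406 kips/bolt. φR_n = 0.75 × (2×100.55 + 2×91.406) = 287.9 kips.
Block shear: shear path 2×[2.6875+1×3.125] = 2×5.8125 in, A_gv = 7.2656, A_nv = 2×(5.8125 − 1.5×1.3125)×0.625 = 4.8047 in²; tension across gage: (3.5625 − 1×1.3125)×0.625 = 1.4063 in². R_n = min(0.6×65×4.8047, 0.6×50×7.2656) + 1.0×65×1.4063 = min(187.38, 217.97) + 91.41 = 278.79 kips. φR_n = 0.75 × 278.79 = 209.1 kips.
Governing: min(405.6, 287.9, 209.1) = 209.1 kips → block shear.

209.1 kips (block shear governs)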